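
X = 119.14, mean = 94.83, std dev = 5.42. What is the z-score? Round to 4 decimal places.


z = (X - mu) / sigma
X - mu = 119.14 - 94.83 = 24.31
z = 24.31 / 5.42 = 2431/542 ≈ 4.485240

4.4852


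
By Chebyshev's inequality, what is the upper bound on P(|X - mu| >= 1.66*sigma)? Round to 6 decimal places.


P <= 1/k^2
k^2 = 1.66^2 = 2.7556
1/k^2 = 1 / 2.7556 = 2500/6889 ≈ 0.36289737

0.362897


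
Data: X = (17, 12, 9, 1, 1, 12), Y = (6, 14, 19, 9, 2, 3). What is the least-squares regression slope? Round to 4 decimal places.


b = sum((xi-xbar)(yi-ybar)) / sum((xi-xbar)^2)
n = 6, xbar = 52/6 = 26/3 ≈ 8.666667, ybar = 53/6 ≈ 8.833333
Sxy = sum((xi-xbar)(yi-ybar)) = 86/3 ≈ 28.666667
Sxx = sum((xi-xbar)^2) = 628/3 ≈ 209.333333
b = Sxy / Sxx = 43/314 ≈ 0.136943

0.1369


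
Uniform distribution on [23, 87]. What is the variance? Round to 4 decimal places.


Var = (b-a)^2 / 12
(b-a)^2 = (87 - 23)^2 = 4096
Var = 4096/12 ≈ 341.333333

341.3333


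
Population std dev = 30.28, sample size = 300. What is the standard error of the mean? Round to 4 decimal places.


SE = sigma / sqrt(n)
sqrt(300) ≈ 17.320508
SE = 30.28 / 17.320508 ≈ 1.748217

1.7482


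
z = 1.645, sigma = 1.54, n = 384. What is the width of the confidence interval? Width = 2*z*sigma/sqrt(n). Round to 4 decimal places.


width = 2*z*sigma/sqrt(n)
2*z*sigma = 2 * 1.645 * 1.54 = 5.0666
sqrt(384) ≈ 19.595918
width = 5.0666 / 19.595918 ≈ 0.258554

0.2586


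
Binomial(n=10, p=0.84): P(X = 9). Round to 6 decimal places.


P = C(n,k) * p^k * (1-p)^(n-k)
C(10,9) = 10
p^k = 0.84^9 ≈ 0.2082157
(1-p)^(n-k) = 0.16^1 = 0.16
P = 10 * 0.2082157 * 0.16 ≈ 0.333145

0.333145


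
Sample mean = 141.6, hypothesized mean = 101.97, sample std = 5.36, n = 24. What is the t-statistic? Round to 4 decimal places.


t = (xbar - mu0) / (s/sqrt(n))
xbar - mu0 = 141.6 - 101.97 = 39.63
sqrt(24) ≈ 4.89897949
s/sqrt(n) = 5.36 / 4.89897949 ≈ 1.09410542
t = 39.63 / 1.09410542 ≈ 36.221373

36.2214


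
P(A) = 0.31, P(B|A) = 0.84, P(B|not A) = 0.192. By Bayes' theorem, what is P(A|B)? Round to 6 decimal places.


P(A|B) = P(B|A)*P(A) / P(B), P(B) = P(B|A)*P(A) + P(B|not A)*P(not A)
P(B|A)*P(A) = 0.84 * 0.31 = 0.2604
P(B|not A)*P(not A) = 0.192 * 0.69 = 0.13248
P(B) = 0.2604 + 0.13248 = 0.39288
P(A|B) = 0.2604 / 0.39288 = 1085/1637 ≈ 0.66279780

0.662798


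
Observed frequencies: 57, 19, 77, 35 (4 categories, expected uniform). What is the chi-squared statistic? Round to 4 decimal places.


chi2 = sum((O-E)^2/E), E = total/4
total = 188, E = 188/4 = 47
(57 - 47)^2 / 47 = 100 / 47 = 100/47 ≈ 2.127660
(19 - 47)^2 / 47 = 784 / 47 = 784/47 ≈ 16.680851
(77 - 47)^2 / 47 = 900 / 47 = 900/47 ≈ 19.148936
(35 - 47)^2 / 47 = 144 / 47 = 144/47 ≈ 3.063830
chi2 = 1928/47 ≈ 41.021277

41.0213


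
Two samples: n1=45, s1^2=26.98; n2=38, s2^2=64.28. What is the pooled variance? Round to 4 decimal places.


sp^2 = ((n1-1)*s1^2 + (n2-1)*s2^2)/(n1+n2-2)
(n1-1)*s1^2 = 44 * 26.98 = 1187.12
(n2-1)*s2^2 = 37 * 64.28 = 2378.36
numerator = 1187.12 + 2378.36 = 3565.48
n1+n2-2 = 81
sp^2 = 3565.48 / 81 = 89137/2025 ≈ 44.018272

44.0183


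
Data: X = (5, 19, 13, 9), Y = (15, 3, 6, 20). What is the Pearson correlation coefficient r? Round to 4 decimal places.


r = sum((xi-xbar)(yi-ybar)) / sqrt(sum((xi-xbar)^2) * sum((yi-ybar)^2))
n = 4, xbar = 46/4 = 11.5, ybar = 44/4 = 11
Sxy = sum((xi-xbar)(yi-ybar)) = -116
Sxx = sum((xi-xbar)^2) = 107
Syy = sum((yi-ybar)^2) = 186
sqrt(Sxx*Syy) ≈ 141.074448
r = Sxy / sqrt(Sxx*Syy) = -116 / 141.074448 ≈ -0.822261

-0.8223


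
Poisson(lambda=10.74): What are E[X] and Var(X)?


E[X] = Var(X) = lambda = 10.74

10.74, 10.74


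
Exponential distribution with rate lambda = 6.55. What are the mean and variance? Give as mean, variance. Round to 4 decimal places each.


mean = 1/lam, var = 1/lam^2
mean = 1 / 6.55 = 20/131 ≈ 0.152672
lam^2 = 6.55^2 = 42.9025
var = 1 / 42.9025 ≈ 0.023309

0.1527, 0.0233


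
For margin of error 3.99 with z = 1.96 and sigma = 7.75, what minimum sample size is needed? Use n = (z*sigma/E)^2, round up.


z*sigma/E = 1.96 * 7.75 / 3.99 = 217/57 ≈ 3.807018
(z*sigma/E)^2 = 47089/3249 ≈ 14.493383
round up: n = 15

15


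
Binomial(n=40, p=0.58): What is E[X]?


E[X] = n*p = 40 * 0.58 = 23.2

23.2


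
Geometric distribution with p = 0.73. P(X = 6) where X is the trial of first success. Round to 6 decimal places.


P = (1-p)^(k-1) * p
(1-p)^(k-1) = 0.27^5 ≈ 0.001434891
P = 0.001434891 * 0.73 ≈ 0.001047470

0.001047


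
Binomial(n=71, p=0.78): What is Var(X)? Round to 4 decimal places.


Var = n*p*(1-p) = 71 * 0.78 * 0.22 = 12.1836

12.1836


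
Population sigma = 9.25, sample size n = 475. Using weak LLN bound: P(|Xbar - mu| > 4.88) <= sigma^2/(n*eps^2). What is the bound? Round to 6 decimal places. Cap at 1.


bound = min(1, sigma^2/(n*eps^2))
sigma^2 = 9.25^2 = 85.5625
n*eps^2 = 475 * 4.88^2 = 475 * 23.8144 = 11311.84
sigma^2/(n*eps^2) = 85.5625 / 11311.84 ≈ 0.00756398

0.007564


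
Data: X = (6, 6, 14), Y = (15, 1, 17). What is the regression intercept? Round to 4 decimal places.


a = ybar - b*xbar, where b = sum((xi-xbar)(yi-ybar)) / sum((xi-xbar)^2)
n = 3, xbar = 26/3 ≈ 8.666667, ybar = 33/3 = 11
Sxy = sum((xi-xbar)(yi-ybar)) = 48
Sxx = sum((xi-xbar)^2) = 128/3 ≈ 42.666667
b = Sxy / Sxx = 1.125
a = 11 - 1.125 * 8.666667 = 1.25

1.2500


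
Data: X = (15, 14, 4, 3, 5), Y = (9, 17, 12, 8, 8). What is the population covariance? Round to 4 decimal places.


Cov = (1/n)*sum((xi-xbar)(yi-ybar))
n = 5, xbar = 41/5 = 8.2, ybar = 54/5 = 10.8
sum((xi-xbar)(yi-ybar)) = 42.2
Cov = 42.2 / 5 = 8.44

8.4400


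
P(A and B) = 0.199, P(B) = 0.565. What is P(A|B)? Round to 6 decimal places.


P(A|B) = P(A and B) / P(B) = 0.199 / 0.565 = 199/565 ≈ 0.35221239

0.352212


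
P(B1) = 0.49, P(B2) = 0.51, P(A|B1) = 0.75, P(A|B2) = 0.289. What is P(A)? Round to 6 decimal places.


P(A) = P(A|B1)*P(B1) + P(A|B2)*P(B2)
P(A|B1)*P(B1) = 0.75 * 0.49 = 0.3675
P(A|B2)*P(B2) = 0.289 * 0.51 = 0.14739
P(A) = 0.3675 + 0.14739 = 0.51489

0.514890


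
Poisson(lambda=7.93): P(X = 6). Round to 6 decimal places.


P = e^(-lam) * lam^k / k!
e^(-7.93) ≈ 0.0003597864
lam^k = 7.93^6 ≈ 248679.006649
k! = 6! = 720
P = 0.0003597864 * 248679.006649 / 720 ≈ 0.124266

0.124266


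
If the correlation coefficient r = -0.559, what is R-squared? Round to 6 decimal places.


R^2 = r^2 = (-0.559)^2 = 0.312481

0.312481


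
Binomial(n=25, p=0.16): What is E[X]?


E[X] = n*p = 25 * 0.16 = 4

4


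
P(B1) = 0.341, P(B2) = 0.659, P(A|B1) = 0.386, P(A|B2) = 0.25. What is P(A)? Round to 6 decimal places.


P(A) = P(A|B1)*P(B1) + P(A|B2)*P(B2)
P(A|B1)*P(B1) = 0.386 * 0.341 = 0.131626
P(A|B2)*P(B2) = 0.25 * 0.659 = 0.16475
P(A) = 0.131626 + 0.16475 = 0.296376

0.296376


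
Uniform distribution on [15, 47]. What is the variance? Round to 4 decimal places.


Var = (b-a)^2 / 12
(b-a)^2 = (47 - 15)^2 = 1024
Var = 1024/12 ≈ 85.333333

85.3333


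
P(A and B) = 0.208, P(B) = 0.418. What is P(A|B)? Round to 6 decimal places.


P(A|B) = P(A and B) / P(B) = 0.208 / 0.418 = 104/209 ≈ 0.49760766

0.497608


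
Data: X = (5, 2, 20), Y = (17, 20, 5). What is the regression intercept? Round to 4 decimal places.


a = ybar - b*xbar, where b = sum((xi-xbar)(yi-ybar)) / sum((xi-xbar)^2)
n = 3, xbar = 27/3 = 9, ybar = 42/3 = 14
Sxy = sum((xi-xbar)(yi-ybar)) = -153
Sxx = sum((xi-xbar)^2) = 186
b = Sxy / Sxx = -51/62 ≈ -0.822581
a = 14 - (-0.822581) * 9 = 1327/62 ≈ 21.403226

21.4032


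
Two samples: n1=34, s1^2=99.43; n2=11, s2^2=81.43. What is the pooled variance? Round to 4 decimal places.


sp^2 = ((n1-1)*s1^2 + (n2-1)*s2^2)/(n1+n2-2)
(n1-1)*s1^2 = 33 * 99.43 = 3281.19
(n2-1)*s2^2 = 10 * 81.43 = 814.3
numerator = 3281.19 + 814.3 = 4095.49
n1+n2-2 = 43
sp^2 = 4095.49 / 43 = 409549/4300 ≈ 95.243953

95.2440


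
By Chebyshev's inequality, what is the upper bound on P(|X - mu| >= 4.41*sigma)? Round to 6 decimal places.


P <= 1/k^2
k^2 = 4.41^2 = 19.4481
1/k^2 = 1 / 19.4481 ≈ 0.05141890

0.051419


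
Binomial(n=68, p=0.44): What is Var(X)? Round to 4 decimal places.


Var = n*p*(1-p) = 68 * 0.44 * 0.56 = 16.7552

16.7552


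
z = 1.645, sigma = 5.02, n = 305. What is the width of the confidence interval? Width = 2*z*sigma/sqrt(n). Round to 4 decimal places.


width = 2*z*sigma/sqrt(n)
2*z*sigma = 2 * 1.645 * 5.02 = 16.5158
sqrt(305) ≈ 17.464249
width = 16.5158 / 17.464249 ≈ 0.945692

0.9457


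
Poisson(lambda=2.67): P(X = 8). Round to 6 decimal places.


P = e^(-lam) * lam^k / k!
e^(-2.67) ≈ 0.06925223
lam^k = 2.67^8 ≈ 2582.795915
k! = 8! = 40320
P = 0.06925223 * 2582.795915 / 40320 ≈ 0.004436

0.004436


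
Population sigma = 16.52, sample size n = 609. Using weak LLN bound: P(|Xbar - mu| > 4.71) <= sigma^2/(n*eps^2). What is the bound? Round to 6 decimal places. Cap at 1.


bound = min(1, sigma^2/(n*eps^2))
sigma^2 = 16.52^2 = 272.9104
n*eps^2 = 609 * 4.71^2 = 609 * 22.1841 = 13510.1169
sigma^2/(n*eps^2) = 272.9104 / 13510.1169 ≈ 0.02020045

0.020200


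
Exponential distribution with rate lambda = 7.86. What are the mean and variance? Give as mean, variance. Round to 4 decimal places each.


mean = 1/lam, var = 1/lam^2
mean = 1 / 7.86 = 50/393 ≈ 0.127226
lam^2 = 7.86^2 = 61.7796
var = 1 / 61.7796 ≈ 0.016187

0.1272, 0.0162


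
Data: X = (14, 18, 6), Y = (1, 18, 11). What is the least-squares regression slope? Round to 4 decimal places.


b = sum((xi-xbar)(yi-ybar)) / sum((xi-xbar)^2)
n = 3, xbar = 38/3 ≈ 12.666667, ybar = 30/3 = 10
Sxy = sum((xi-xbar)(yi-ybar)) = 24
Sxx = sum((xi-xbar)^2) = 224/3 ≈ 74.666667
b = Sxy / Sxx = 9/28 ≈ 0.321429

0.3214


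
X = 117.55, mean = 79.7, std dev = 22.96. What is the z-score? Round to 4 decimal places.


z = (X - mu) / sigma
X - mu = 117.55 - 79.7 = 37.85
z = 37.85 / 22.96 = 3785/2296 ≈ 1.648519

1.6485


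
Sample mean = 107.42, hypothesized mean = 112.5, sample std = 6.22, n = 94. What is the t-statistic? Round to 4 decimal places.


t = (xbar - mu0) / (s/sqrt(n))
xbar - mu0 = 107.42 - 112.5 = -5.08
sqrt(94) ≈ 9.69535971
s/sqrt(n) = 6.22 / 9.69535971 ≈ 0.64154402
t = -5.08 / 0.64154402 ≈ -7.918397

-7.9184


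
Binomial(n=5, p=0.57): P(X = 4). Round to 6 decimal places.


P = C(n,k) * p^k * (1-p)^(n-k)
C(5,4) = 5
p^k = 0.57^4 ≈ 0.1055600
(1-p)^(n-k) = 0.43^1 = 0.43
P = 5 * 0.1055600 * 0.43 ≈ 0.226954

0.226954


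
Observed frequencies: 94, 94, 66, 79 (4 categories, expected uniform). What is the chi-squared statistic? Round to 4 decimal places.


chi2 = sum((O-E)^2/E), E = total/4
total = 333, E = 333/4 = 83.25
(94 - 83.25)^2 / 83.25 = 115.5625 / 83.25 = 1849/1332 ≈ 1.388138
(94 - 83.25)^2 / 83.25 = 115.5625 / 83.25 = 1849/1332 ≈ 1.388138
(66 - 83.25)^2 / 83.25 = 297.5625 / 83.25 = 529/148 ≈ 3.574324
(79 - 83.25)^2 / 83.25 = 18.0625 / 83.25 = 289/1332 ≈ 0.216967
chi2 = 243/37 ≈ 6.567568

6.5676


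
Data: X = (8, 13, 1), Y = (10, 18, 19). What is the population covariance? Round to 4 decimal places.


Cov = (1/n)*sum((xi-xbar)(yi-ybar))
n = 3, xbar = 22/3 ≈ 7.333333, ybar = 47/3 ≈ 15.666667
sum((xi-xbar)(yi-ybar)) = -35/3 ≈ -11.666667
Cov = -11.666667 / 3 = -35/9 ≈ -3.888889

-3.8889


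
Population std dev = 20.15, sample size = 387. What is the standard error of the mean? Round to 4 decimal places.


SE = sigma / sqrt(n)
sqrt(387) ≈ 19.672316
SE = 20.15 / 19.672316 ≈ 1.024282

1.0243


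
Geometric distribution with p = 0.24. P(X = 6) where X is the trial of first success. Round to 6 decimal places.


P = (1-p)^(k-1) * p
(1-p)^(k-1) = 0.76^5 ≈ 0.2535525
P = 0.2535525 * 0.24 ≈ 0.06085261

0.060853


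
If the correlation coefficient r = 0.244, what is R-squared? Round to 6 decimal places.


R^2 = r^2 = (0.244)^2 = 0.059536

0.059536


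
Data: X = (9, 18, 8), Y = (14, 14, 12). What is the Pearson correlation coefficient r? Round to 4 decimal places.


r = sum((xi-xbar)(yi-ybar)) / sqrt(sum((xi-xbar)^2) * sum((yi-ybar)^2))
n = 3, xbar = 35/3 ≈ 11.666667, ybar = 40/3 ≈ 13.333333
Sxy = sum((xi-xbar)(yi-ybar)) = 22/3 ≈ 7.333333
Sxx = sum((xi-xbar)^2) = 182/3 ≈ 60.666667
Syy = sum((yi-ybar)^2) = 8/3 ≈ 2.666667
sqrt(Sxx*Syy) ≈ 12.719189
r = Sxy / sqrt(Sxx*Syy) = 7.333333 / 12.719189 ≈ 0.576557

0.5766


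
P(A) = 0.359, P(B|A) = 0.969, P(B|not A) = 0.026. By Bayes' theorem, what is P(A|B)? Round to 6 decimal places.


P(A|B) = P(B|A)*P(A) / P(B), P(B) = P(B|A)*P(A) + P(B|not A)*P(not A)
P(B|A)*P(A) = 0.969 * 0.359 = 0.347871
P(B|not A)*P(not A) = 0.026 * 0.641 = 0.016666
P(B) = 0.347871 + 0.016666 = 0.364537
P(A|B) = 0.347871 / 0.364537 ≈ 0.95428173

0.954282


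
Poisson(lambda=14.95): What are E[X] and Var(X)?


E[X] = Var(X) = lambda = 14.95

14.95, 14.95


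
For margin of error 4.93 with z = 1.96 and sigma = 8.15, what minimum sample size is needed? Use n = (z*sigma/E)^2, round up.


z*sigma/E = 1.96 * 8.15 / 4.93 = 7987/2465 ≈ 3.240162
(z*sigma/E)^2 ≈ 10.498652
round up: n = 11

11


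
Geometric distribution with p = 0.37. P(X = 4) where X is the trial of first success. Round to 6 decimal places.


P = (1-p)^(k-1) * p
(1-p)^(k-1) = 0.63^3 = 0.250047
P = 0.250047 * 0.37 = 0.09251739

0.092517


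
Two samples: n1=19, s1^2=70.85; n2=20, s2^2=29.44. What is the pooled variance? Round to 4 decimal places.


sp^2 = ((n1-1)*s1^2 + (n2-1)*s2^2)/(n1+n2-2)
(n1-1)*s1^2 = 18 * 70.85 = 1275.3
(n2-1)*s2^2 = 19 * 29.44 = 559.36
numerator = 1275.3 + 559.36 = 1834.66
n1+n2-2 = 37
sp^2 = 1834.66 / 37 = 91733/1850 ≈ 49.585405

49.5854


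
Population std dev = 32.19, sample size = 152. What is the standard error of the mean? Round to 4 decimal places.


SE = sigma / sqrt(n)
sqrt(152) ≈ 12.328828
SE = 32.19 / 12.328828 ≈ 2.610954

2.6110


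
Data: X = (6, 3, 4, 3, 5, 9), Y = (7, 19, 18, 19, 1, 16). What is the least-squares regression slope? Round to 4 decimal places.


b = sum((xi-xbar)(yi-ybar)) / sum((xi-xbar)^2)
n = 6, xbar = 30/6 = 5, ybar = 80/6 = 40/3 ≈ 13.333333
Sxy = sum((xi-xbar)(yi-ybar)) = -23
Sxx = sum((xi-xbar)^2) = 26
b = Sxy / Sxx = -23/26 ≈ -0.884615

-0.8846


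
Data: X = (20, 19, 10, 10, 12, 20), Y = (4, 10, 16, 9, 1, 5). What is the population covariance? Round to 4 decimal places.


Cov = (1/n)*sum((xi-xbar)(yi-ybar))
n = 6, xbar = 91/6 ≈ 15.166667, ybar = 45/6 = 7.5
sum((xi-xbar)(yi-ybar)) = -50.5
Cov = -50.5 / 6 = -101/12 ≈ -8.416667

-8.4167


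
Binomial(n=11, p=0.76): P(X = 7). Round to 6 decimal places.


P = C(n,k) * p^k * (1-p)^(n-k)
C(11,7) = 330
p^k = 0.76^7 ≈ 0.1464519
(1-p)^(n-k) = 0.24^4 = 0.00331776
P = 330 * 0.1464519 * 0.00331776 ≈ 0.160344

0.160344


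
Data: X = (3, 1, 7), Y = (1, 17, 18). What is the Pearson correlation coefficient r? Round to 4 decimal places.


r = sum((xi-xbar)(yi-ybar)) / sqrt(sum((xi-xbar)^2) * sum((yi-ybar)^2))
n = 3, xbar = 11/3 ≈ 3.666667, ybar = 36/3 = 12
Sxy = sum((xi-xbar)(yi-ybar)) = 14
Sxx = sum((xi-xbar)^2) = 56/3 ≈ 18.666667
Syy = sum((yi-ybar)^2) = 182
sqrt(Sxx*Syy) ≈ 58.286648
r = Sxy / sqrt(Sxx*Syy) = 14 / 58.286648 ≈ 0.240192

0.2402


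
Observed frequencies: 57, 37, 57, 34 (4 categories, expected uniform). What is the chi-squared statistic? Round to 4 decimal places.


chi2 = sum((O-E)^2/E), E = total/4
total = 185, E = 185/4 = 46.25
(57 - 46.25)^2 / 46.25 = 115.5625 / 46.25 = 1849/740 ≈ 2.498649
(37 - 46.25)^2 / 46.25 = 85.5625 / 46.25 = 1.85
(57 - 46.25)^2 / 46.25 = 115.5625 / 46.25 = 1849/740 ≈ 2.498649
(34 - 46.25)^2 / 46.25 = 150.0625 / 46.25 = 2401/740 ≈ 3.244595
chi2 = 1867/185 ≈ 10.091892

10.0919


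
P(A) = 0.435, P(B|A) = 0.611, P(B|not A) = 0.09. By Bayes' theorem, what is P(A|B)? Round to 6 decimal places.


P(A|B) = P(B|A)*P(A) / P(B), P(B) = P(B|A)*P(A) + P(B|not A)*P(not A)
P(B|A)*P(A) = 0.611 * 0.435 = 0.265785
P(B|not A)*P(not A) = 0.09 * 0.565 = 0.05085
P(B) = 0.265785 + 0.05085 = 0.316635
P(A|B) = 0.265785 / 0.316635 ≈ 0.83940499

0.839405


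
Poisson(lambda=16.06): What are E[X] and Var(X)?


E[X] = Var(X) = lambda = 16.06

16.06, 16.06


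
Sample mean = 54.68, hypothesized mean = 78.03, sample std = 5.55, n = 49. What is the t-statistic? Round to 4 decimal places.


t = (xbar - mu0) / (s/sqrt(n))
xbar - mu0 = 54.68 - 78.03 = -23.35
sqrt(49) = 7
s/sqrt(n) = 5.55 / 7 = 111/140 ≈ 0.79285714
t = -23.35 / 0.79285714 = -3269/111 ≈ -29.450450

-29.4505


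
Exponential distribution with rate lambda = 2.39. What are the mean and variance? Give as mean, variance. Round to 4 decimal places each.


mean = 1/lam, var = 1/lam^2
mean = 1 / 2.39 = 100/239 ≈ 0.418410
lam^2 = 2.39^2 = 5.7121
var = 1 / 5.7121 ≈ 0.175067

0.4184, 0.1751


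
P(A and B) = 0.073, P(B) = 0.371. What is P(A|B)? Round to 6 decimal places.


P(A|B) = P(A and B) / P(B) = 0.073 / 0.371 = 73/371 ≈ 0.19676550

0.196765


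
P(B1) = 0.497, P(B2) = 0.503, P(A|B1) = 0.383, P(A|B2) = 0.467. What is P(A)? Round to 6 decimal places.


P(A) = P(A|B1)*P(B1) + P(A|B2)*P(B2)
P(A|B1)*P(B1) = 0.383 * 0.497 = 0.190351
P(A|B2)*P(B2) = 0.467 * 0.503 = 0.234901
P(A) = 0.190351 + 0.234901 = 0.425252

0.425252


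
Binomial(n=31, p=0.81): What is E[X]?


E[X] = n*p = 31 * 0.81 = 25.11

25.11


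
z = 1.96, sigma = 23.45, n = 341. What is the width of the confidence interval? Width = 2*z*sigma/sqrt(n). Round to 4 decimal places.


width = 2*z*sigma/sqrt(n)
2*z*sigma = 2 * 1.96 * 23.45 = 91.924
sqrt(341) ≈ 18.466185
width = 91.924 / 18.466185 ≈ 4.977964

4.9780


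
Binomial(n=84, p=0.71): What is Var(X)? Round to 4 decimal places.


Var = n*p*(1-p) = 84 * 0.71 * 0.29 = 17.2956

17.2956


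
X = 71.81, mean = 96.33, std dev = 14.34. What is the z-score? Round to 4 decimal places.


z = (X - mu) / sigma
X - mu = 71.81 - 96.33 = -24.52
z = -24.52 / 14.34 = -1226/717 ≈ -1.709902

-1.7099


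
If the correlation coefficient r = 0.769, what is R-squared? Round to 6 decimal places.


R^2 = r^2 = (0.769)^2 = 0.591361

0.591361


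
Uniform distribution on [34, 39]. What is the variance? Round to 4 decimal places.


Var = (b-a)^2 / 12
(b-a)^2 = (39 - 34)^2 = 25
Var = 25/12 ≈ 2.083333

2.0833


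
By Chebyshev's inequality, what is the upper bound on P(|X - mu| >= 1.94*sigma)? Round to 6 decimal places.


P <= 1/k^2
k^2 = 1.94^2 = 3.7636
1/k^2 = 1 / 3.7636 = 2500/9409 ≈ 0.26570305

0.265703


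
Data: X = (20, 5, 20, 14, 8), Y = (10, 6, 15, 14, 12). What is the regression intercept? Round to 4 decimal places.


a = ybar - b*xbar, where b = sum((xi-xbar)(yi-ybar)) / sum((xi-xbar)^2)
n = 5, xbar = 67/5 = 13.4, ybar = 57/5 = 11.4
Sxy = sum((xi-xbar)(yi-ybar)) = 58.2
Sxx = sum((xi-xbar)^2) = 187.2
b = Sxy / Sxx = 97/312 ≈ 0.310897
a = 11.4 - 0.310897 * 13.4 = 2257/312 ≈ 7.233974

7.2340


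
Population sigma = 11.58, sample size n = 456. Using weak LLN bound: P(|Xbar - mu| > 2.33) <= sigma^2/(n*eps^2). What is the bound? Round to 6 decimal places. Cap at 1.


bound = min(1, sigma^2/(n*eps^2))
sigma^2 = 11.58^2 = 134.0964
n*eps^2 = 456 * 2.33^2 = 456 * 5.4289 = 2475.5784
sigma^2/(n*eps^2) = 134.0964 / 2475.5784 ≈ 0.05416770

0.054168


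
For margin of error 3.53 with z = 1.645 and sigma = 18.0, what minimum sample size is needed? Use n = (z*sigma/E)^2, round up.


z*sigma/E = 1.645 * 18.0 / 3.53 = 2961/353 ≈ 8.388102
(z*sigma/E)^2 ≈ 70.360255
round up: n = 71

71


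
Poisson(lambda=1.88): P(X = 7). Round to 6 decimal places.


P = e^(-lam) * lam^k / k!
e^(-1.88) ≈ 0.1525901
lam^k = 1.88^7 ≈ 83.005132
k! = 7! = 5040
P = 0.1525901 * 83.005132 / 5040 ≈ 0.002513

0.002513


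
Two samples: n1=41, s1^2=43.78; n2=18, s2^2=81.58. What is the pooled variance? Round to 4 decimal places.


sp^2 = ((n1-1)*s1^2 + (n2-1)*s2^2)/(n1+n2-2)
(n1-1)*s1^2 = 40 * 43.78 = 1751.2
(n2-1)*s2^2 = 17 * 81.58 = 1386.86
numerator = 1751.2 + 1386.86 = 3138.06
n1+n2-2 = 57
sp^2 = 3138.06 / 57 = 52301/950 ≈ 55.053684

55.0537


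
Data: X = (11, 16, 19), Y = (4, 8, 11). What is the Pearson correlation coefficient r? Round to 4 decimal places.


r = sum((xi-xbar)(yi-ybar)) / sqrt(sum((xi-xbar)^2) * sum((yi-ybar)^2))
n = 3, xbar = 46/3 ≈ 15.333333, ybar = 23/3 ≈ 7.666667
Sxy = sum((xi-xbar)(yi-ybar)) = 85/3 ≈ 28.333333
Sxx = sum((xi-xbar)^2) = 98/3 ≈ 32.666667
Syy = sum((yi-ybar)^2) = 74/3 ≈ 24.666667
sqrt(Sxx*Syy) ≈ 28.386225
r = Sxy / sqrt(Sxx*Syy) = 28.333333 / 28.386225 ≈ 0.998137

0.9981


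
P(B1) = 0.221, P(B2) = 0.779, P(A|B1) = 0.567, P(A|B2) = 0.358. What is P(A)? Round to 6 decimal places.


P(A) = P(A|B1)*P(B1) + P(A|B2)*P(B2)
P(A|B1)*P(B1) = 0.567 * 0.221 = 0.125307
P(A|B2)*P(B2) = 0.358 * 0.779 = 0.278882
P(A) = 0.125307 + 0.278882 = 0.404189

0.404189


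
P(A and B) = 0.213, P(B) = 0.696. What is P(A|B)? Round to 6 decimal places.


P(A|B) = P(A and B) / P(B) = 0.213 / 0.696 = 71/232 ≈ 0.30603448

0.306034


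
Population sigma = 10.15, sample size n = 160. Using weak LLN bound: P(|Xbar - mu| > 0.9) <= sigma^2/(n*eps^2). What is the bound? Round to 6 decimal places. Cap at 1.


bound = min(1, sigma^2/(n*eps^2))
sigma^2 = 10.15^2 = 103.0225
n*eps^2 = 160 * 0.9^2 = 160 * 0.81 = 129.6
sigma^2/(n*eps^2) = 103.0225 / 129.6 ≈ 0.79492670

0.794927


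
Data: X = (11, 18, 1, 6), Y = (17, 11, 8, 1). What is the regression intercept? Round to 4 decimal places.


a = ybar - b*xbar, where b = sum((xi-xbar)(yi-ybar)) / sum((xi-xbar)^2)
n = 4, xbar = 36/4 = 9, ybar = 37/4 = 9.25
Sxy = sum((xi-xbar)(yi-ybar)) = 66
Sxx = sum((xi-xbar)^2) = 158
b = Sxy / Sxx = 33/79 ≈ 0.417722
a = 9.25 - 0.417722 * 9 = 1735/316 ≈ 5.490506

5.4905


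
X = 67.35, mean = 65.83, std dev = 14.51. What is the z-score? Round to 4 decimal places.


z = (X - mu) / sigma
X - mu = 67.35 - 65.83 = 1.52
z = 1.52 / 14.51 = 152/1451 ≈ 0.104755

0.1048


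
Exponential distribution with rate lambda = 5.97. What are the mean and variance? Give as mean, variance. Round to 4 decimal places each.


mean = 1/lam, var = 1/lam^2
mean = 1 / 5.97 = 100/597 ≈ 0.167504
lam^2 = 5.97^2 = 35.6409
var = 1 / 35.6409 ≈ 0.028058

0.1675, 0.0281


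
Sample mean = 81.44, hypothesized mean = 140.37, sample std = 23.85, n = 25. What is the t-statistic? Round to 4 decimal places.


t = (xbar - mu0) / (s/sqrt(n))
xbar - mu0 = 81.44 - 140.37 = -58.93
sqrt(25) = 5
s/sqrt(n) = 23.85 / 5 = 4.77
t = -58.93 / 4.77 = -5893/477 ≈ -12.354298

-12.3543


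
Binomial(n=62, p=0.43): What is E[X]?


E[X] = n*p = 62 * 0.43 = 26.66

26.66


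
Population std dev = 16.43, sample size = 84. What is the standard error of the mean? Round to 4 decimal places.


SE = sigma / sqrt(n)
sqrt(84) ≈ 9.165151
SE = 16.43 / 9.165151 ≈ 1.792660

1.7927


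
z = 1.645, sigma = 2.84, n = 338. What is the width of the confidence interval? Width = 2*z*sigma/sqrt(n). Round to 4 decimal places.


width = 2*z*sigma/sqrt(n)
2*z*sigma = 2 * 1.645 * 2.84 = 9.3436
sqrt(338) ≈ 18.384776
width = 9.3436 / 18.384776 ≈ 0.508225

0.5082


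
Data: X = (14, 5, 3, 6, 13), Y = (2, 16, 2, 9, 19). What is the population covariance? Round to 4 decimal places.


Cov = (1/n)*sum((xi-xbar)(yi-ybar))
n = 5, xbar = 41/5 = 8.2, ybar = 48/5 = 9.6
sum((xi-xbar)(yi-ybar)) = 21.4
Cov = 21.4 / 5 = 4.28

4.2800


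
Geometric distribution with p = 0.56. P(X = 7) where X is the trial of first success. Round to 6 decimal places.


P = (1-p)^(k-1) * p
(1-p)^(k-1) = 0.44^6 ≈ 0.007256314
P = 0.007256314 * 0.56 ≈ 0.004063536

0.004064


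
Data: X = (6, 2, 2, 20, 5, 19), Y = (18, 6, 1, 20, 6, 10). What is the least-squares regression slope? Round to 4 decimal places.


b = sum((xi-xbar)(yi-ybar)) / sum((xi-xbar)^2)
n = 6, xbar = 54/6 = 9, ybar = 61/6 ≈ 10.166667
Sxy = sum((xi-xbar)(yi-ybar)) = 193
Sxx = sum((xi-xbar)^2) = 344
b = Sxy / Sxx = 193/344 ≈ 0.561047

0.5610


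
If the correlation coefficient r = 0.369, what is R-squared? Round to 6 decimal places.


R^2 = r^2 = (0.369)^2 = 0.136161

0.136161


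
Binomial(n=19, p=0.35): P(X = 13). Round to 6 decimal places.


P = C(n,k) * p^k * (1-p)^(n-k)
C(19,13) = 27132
p^k = 0.35^13 ≈ 0.000001182727
(1-p)^(n-k) = 0.65^6 ≈ 0.07541889
P = 27132 * 0.000001182727 * 0.07541889 ≈ 0.002420

0.002420


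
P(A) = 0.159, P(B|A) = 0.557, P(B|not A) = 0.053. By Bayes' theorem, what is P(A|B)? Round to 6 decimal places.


P(A|B) = P(B|A)*P(A) / P(B), P(B) = P(B|A)*P(A) + P(B|not A)*P(not A)
P(B|A)*P(A) = 0.557 * 0.159 = 0.088563
P(B|not A)*P(not A) = 0.053 * 0.841 = 0.044573
P(B) = 0.088563 + 0.044573 = 0.133136
P(A|B) = 0.088563 / 0.133136 = 1671/2512 ≈ 0.66520701

0.665207


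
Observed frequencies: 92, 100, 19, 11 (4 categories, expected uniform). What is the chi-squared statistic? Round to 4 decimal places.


chi2 = sum((O-E)^2/E), E = total/4
total = 222, E = 222/4 = 55.5
(92 - 55.5)^2 / 55.5 = 1332.25 / 55.5 = 5329/222 ≈ 24.004505
(100 - 55.5)^2 / 55.5 = 1980.25 / 55.5 = 7921/222 ≈ 35.680180
(19 - 55.5)^2 / 55.5 = 1332.25 / 55.5 = 5329/222 ≈ 24.004505
(11 - 55.5)^2 / 55.5 = 1980.25 / 55.5 = 7921/222 ≈ 35.680180
chi2 = 13250/111 ≈ 119.369369

119.3694


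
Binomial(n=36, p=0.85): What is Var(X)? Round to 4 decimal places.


Var = n*p*(1-p) = 36 * 0.85 * 0.15 = 4.59

4.5900


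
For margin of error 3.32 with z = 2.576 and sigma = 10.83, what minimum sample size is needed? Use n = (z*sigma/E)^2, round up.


z*sigma/E = 2.576 * 10.83 / 3.32 ≈ 8.403036
(z*sigma/E)^2 ≈ 70.611016
round up: n = 71

71


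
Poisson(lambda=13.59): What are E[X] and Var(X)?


E[X] = Var(X) = lambda = 13.59

13.59, 13.59


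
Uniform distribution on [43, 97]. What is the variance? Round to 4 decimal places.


Var = (b-a)^2 / 12
(b-a)^2 = (97 - 43)^2 = 2916
Var = 2916/12 = 243

243.0000


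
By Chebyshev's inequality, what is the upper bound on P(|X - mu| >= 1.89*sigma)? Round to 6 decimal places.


P <= 1/k^2
k^2 = 1.89^2 = 3.5721
1/k^2 = 1 / 3.5721 ≈ 0.27994737

0.279947


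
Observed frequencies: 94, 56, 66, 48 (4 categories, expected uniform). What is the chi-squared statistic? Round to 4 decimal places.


chi2 = sum((O-E)^2/E), E = total/4
total = 264, E = 264/4 = 66
(94 - 66)^2 / 66 = 784 / 66 = 392/33 ≈ 11.878788
(56 - 66)^2 / 66 = 100 / 66 = 50/33 ≈ 1.515152
(66 - 66)^2 / 66 = 0 / 66 = 0
(48 - 66)^2 / 66 = 324 / 66 = 54/11 ≈ 4.909091
chi2 = 604/33 ≈ 18.303030

18.3030


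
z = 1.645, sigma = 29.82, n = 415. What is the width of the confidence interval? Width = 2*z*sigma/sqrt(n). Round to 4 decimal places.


width = 2*z*sigma/sqrt(n)
2*z*sigma = 2 * 1.645 * 29.82 = 98.1078
sqrt(415) ≈ 20.371549
width = 98.1078 / 20.371549 ≈ 4.815922

4.8159


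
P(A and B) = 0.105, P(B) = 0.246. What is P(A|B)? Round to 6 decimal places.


P(A|B) = P(A and B) / P(B) = 0.105 / 0.246 = 35/82 ≈ 0.42682927

0.426829


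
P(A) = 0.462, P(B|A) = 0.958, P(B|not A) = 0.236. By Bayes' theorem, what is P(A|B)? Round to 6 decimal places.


P(A|B) = P(B|A)*P(A) / P(B), P(B) = P(B|A)*P(A) + P(B|not A)*P(not A)
P(B|A)*P(A) = 0.958 * 0.462 = 0.442596
P(B|not A)*P(not A) = 0.236 * 0.538 = 0.126968
P(B) = 0.442596 + 0.126968 = 0.569564
P(A|B) = 0.442596 / 0.569564 ≈ 0.77707861

0.777079


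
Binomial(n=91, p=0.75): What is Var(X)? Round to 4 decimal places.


Var = n*p*(1-p) = 91 * 0.75 * 0.25 = 17.0625

17.0625


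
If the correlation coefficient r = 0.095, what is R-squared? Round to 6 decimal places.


R^2 = r^2 = (0.095)^2 = 0.009025

0.009025


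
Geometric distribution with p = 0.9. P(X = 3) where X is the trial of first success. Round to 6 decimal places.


P = (1-p)^(k-1) * p
(1-p)^(k-1) = 0.1^2 = 0.01
P = 0.01 * 0.9 = 0.009

0.009000


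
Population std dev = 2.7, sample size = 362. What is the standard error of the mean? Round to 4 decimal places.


SE = sigma / sqrt(n)
sqrt(362) ≈ 19.026298
SE = 2.7 / 19.026298 ≈ 0.141909

0.1419


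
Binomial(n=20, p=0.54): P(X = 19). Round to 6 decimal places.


P = C(n,k) * p^k * (1-p)^(n-k)
C(20,19) = 20
p^k = 0.54^19 ≈ 0.000008231547
(1-p)^(n-k) = 0.46^1 = 0.46
P = 20 * 0.000008231547 * 0.46 ≈ 0.000076

0.000076


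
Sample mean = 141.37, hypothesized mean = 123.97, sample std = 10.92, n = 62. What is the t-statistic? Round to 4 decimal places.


t = (xbar - mu0) / (s/sqrt(n))
xbar - mu0 = 141.37 - 123.97 = 17.4
sqrt(62) ≈ 7.87400787
s/sqrt(n) = 10.92 / 7.87400787 ≈ 1.38684139
t = 17.4 / 1.38684139 ≈ 12.546496

12.5465


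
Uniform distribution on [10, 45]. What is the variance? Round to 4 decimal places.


Var = (b-a)^2 / 12
(b-a)^2 = (45 - 10)^2 = 1225
Var = 1225/12 ≈ 102.083333

102.0833


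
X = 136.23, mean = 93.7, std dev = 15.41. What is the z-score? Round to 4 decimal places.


z = (X - mu) / sigma
X - mu = 136.23 - 93.7 = 42.53
z = 42.53 / 15.41 = 4253/1541 ≈ 2.759896

2.7599


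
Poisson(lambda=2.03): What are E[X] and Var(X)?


E[X] = Var(X) = lambda = 2.03

2.03, 2.03


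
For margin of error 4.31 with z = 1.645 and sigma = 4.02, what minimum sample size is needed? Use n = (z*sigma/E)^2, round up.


z*sigma/E = 1.645 * 4.02 / 4.31 ≈ 1.534316
(z*sigma/E)^2 ≈ 2.354124
round up: n = 3

3


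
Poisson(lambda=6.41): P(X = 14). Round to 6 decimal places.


P = e^(-lam) * lam^k / k!
e^(-6.41) ≈ 0.001645025
lam^k = 6.41^14 ≈ 197702614784.269074
k! = 14! = 87178291200
P = 0.001645025 * 197702614784.269074 / 87178291200 ≈ 0.003731

0.003731


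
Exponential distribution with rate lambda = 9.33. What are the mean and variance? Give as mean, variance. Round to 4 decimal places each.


mean = 1/lam, var = 1/lam^2
mean = 1 / 9.33 = 100/933 ≈ 0.107181
lam^2 = 9.33^2 = 87.0489
var = 1 / 87.0489 ≈ 0.011488

0.1072, 0.0115


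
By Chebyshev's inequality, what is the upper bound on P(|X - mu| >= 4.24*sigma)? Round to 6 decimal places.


P <= 1/k^2
k^2 = 4.24^2 = 17.9776
1/k^2 = 1 / 17.9776 ≈ 0.05562478

0.055625


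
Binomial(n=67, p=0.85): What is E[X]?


E[X] = n*p = 67 * 0.85 = 56.95

56.95


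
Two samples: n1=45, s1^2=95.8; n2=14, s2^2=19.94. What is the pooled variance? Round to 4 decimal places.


sp^2 = ((n1-1)*s1^2 + (n2-1)*s2^2)/(n1+n2-2)
(n1-1)*s1^2 = 44 * 95.8 = 4215.2
(n2-1)*s2^2 = 13 * 19.94 = 259.22
numerator = 4215.2 + 259.22 = 4474.42
n1+n2-2 = 57
sp^2 = 4474.42 / 57 = 223721/2850 ≈ 78.498596

78.4986


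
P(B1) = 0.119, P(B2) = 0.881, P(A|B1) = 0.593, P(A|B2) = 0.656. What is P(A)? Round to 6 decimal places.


P(A) = P(A|B1)*P(B1) + P(A|B2)*P(B2)
P(A|B1)*P(B1) = 0.593 * 0.119 = 0.070567
P(A|B2)*P(B2) = 0.656 * 0.881 = 0.577936
P(A) = 0.070567 + 0.577936 = 0.648503

0.648503


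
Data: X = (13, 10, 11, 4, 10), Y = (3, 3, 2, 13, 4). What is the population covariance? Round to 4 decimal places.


Cov = (1/n)*sum((xi-xbar)(yi-ybar))
n = 5, xbar = 48/5 = 9.6, ybar = 25/5 = 5
sum((xi-xbar)(yi-ybar)) = -57
Cov = -57 / 5 = -11.4

-11.4000


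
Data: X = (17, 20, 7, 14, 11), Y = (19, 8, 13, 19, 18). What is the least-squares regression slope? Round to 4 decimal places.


b = sum((xi-xbar)(yi-ybar)) / sum((xi-xbar)^2)
n = 5, xbar = 69/5 = 13.8, ybar = 77/5 = 15.4
Sxy = sum((xi-xbar)(yi-ybar)) = -24.6
Sxx = sum((xi-xbar)^2) = 102.8
b = Sxy / Sxx = -123/514 ≈ -0.239300

-0.2393


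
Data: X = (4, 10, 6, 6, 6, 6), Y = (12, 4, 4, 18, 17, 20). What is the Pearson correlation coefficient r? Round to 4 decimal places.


r = sum((xi-xbar)(yi-ybar)) / sqrt(sum((xi-xbar)^2) * sum((yi-ybar)^2))
n = 6, xbar = 38/6 = 19/3 ≈ 6.333333, ybar = 75/6 = 12.5
Sxy = sum((xi-xbar)(yi-ybar)) = -33
Sxx = sum((xi-xbar)^2) = 58/3 ≈ 19.333333
Syy = sum((yi-ybar)^2) = 251.5
sqrt(Sxx*Syy) ≈ 69.730433
r = Sxy / sqrt(Sxx*Syy) = -33 / 69.730433 ≈ -0.473251

-0.4733


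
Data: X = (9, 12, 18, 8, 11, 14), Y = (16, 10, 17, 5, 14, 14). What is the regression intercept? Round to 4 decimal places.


a = ybar - b*xbar, where b = sum((xi-xbar)(yi-ybar)) / sum((xi-xbar)^2)
n = 6, xbar = 72/6 = 12, ybar = 76/6 = 38/3 ≈ 12.666667
Sxy = sum((xi-xbar)(yi-ybar)) = 48
Sxx = sum((xi-xbar)^2) = 66
b = Sxy / Sxx = 8/11 ≈ 0.727273
a = 12.666667 - 0.727273 * 12 = 130/33 ≈ 3.939394

3.9394


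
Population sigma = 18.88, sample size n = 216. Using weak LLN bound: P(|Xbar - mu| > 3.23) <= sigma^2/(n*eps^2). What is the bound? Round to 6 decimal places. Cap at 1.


bound = min(1, sigma^2/(n*eps^2))
sigma^2 = 18.88^2 = 356.4544
n*eps^2 = 216 * 3.23^2 = 216 * 10.4329 = 2253.5064
sigma^2/(n*eps^2) = 356.4544 / 2253.5064 ≈ 0.15817767

0.158178


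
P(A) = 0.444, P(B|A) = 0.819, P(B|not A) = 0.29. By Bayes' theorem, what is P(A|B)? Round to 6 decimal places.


P(A|B) = P(B|A)*P(A) / P(B), P(B) = P(B|A)*P(A) + P(B|not A)*P(not A)
P(B|A)*P(A) = 0.819 * 0.444 = 0.363636
P(B|not A)*P(not A) = 0.29 * 0.556 = 0.16124
P(B) = 0.363636 + 0.16124 = 0.524876
P(A|B) = 0.363636 / 0.524876 ≈ 0.69280363

0.692804


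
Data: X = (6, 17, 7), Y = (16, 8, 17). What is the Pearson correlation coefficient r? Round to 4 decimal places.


r = sum((xi-xbar)(yi-ybar)) / sqrt(sum((xi-xbar)^2) * sum((yi-ybar)^2))
n = 3, xbar = 30/3 = 10, ybar = 41/3 ≈ 13.666667
Sxy = sum((xi-xbar)(yi-ybar)) = -59
Sxx = sum((xi-xbar)^2) = 74
Syy = sum((yi-ybar)^2) = 146/3 ≈ 48.666667
sqrt(Sxx*Syy) ≈ 60.011110
r = Sxy / sqrt(Sxx*Syy) = -59 / 60.011110 ≈ -0.983151

-0.9832


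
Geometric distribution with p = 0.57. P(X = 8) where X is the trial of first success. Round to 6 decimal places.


P = (1-p)^(k-1) * p
(1-p)^(k-1) = 0.43^7 ≈ 0.002718186
P = 0.002718186 * 0.57 ≈ 0.001549366

0.001549


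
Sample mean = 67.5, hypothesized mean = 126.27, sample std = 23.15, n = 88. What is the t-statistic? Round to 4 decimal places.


t = (xbar - mu0) / (s/sqrt(n))
xbar - mu0 = 67.5 - 126.27 = -58.77
sqrt(88) ≈ 9.38083152
s/sqrt(n) = 23.15 / 9.38083152 ≈ 2.46779829
t = -58.77 / 2.46779829 ≈ -23.814750

-23.8148


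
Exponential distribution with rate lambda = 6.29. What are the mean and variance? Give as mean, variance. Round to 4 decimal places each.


mean = 1/lam, var = 1/lam^2
mean = 1 / 6.29 = 100/629 ≈ 0.158983
lam^2 = 6.29^2 = 39.5641
var = 1 / 39.5641 ≈ 0.025275

0.1590, 0.0253


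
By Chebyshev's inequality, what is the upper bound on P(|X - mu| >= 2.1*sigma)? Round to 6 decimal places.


P <= 1/k^2
k^2 = 2.1^2 = 4.41
1/k^2 = 1 / 4.41 = 100/441 ≈ 0.22675737

0.226757


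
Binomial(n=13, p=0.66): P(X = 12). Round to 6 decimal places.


P = C(n,k) * p^k * (1-p)^(n-k)
C(13,12) = 13
p^k = 0.66^12 ≈ 0.006831675
(1-p)^(n-k) = 0.34^1 = 0.34
P = 13 * 0.006831675 * 0.34 ≈ 0.030196

0.030196


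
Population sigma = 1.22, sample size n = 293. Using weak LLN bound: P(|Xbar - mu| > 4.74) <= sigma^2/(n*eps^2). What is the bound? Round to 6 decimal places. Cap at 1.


bound = min(1, sigma^2/(n*eps^2))
sigma^2 = 1.22^2 = 1.4884
n*eps^2 = 293 * 4.74^2 = 293 * 22.4676 = 6583.0068
sigma^2/(n*eps^2) = 1.4884 / 6583.0068 ≈ 0.00022610

0.000226


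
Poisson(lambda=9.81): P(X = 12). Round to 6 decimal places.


P = e^(-lam) * lam^k / k!
e^(-9.81) ≈ 0.00005489985
lam^k = 9.81^12 ≈ 794379610595.375902
k! = 12! = 479001600
P = 0.00005489985 * 794379610595.375902 / 479001600 ≈ 0.091046

0.091046


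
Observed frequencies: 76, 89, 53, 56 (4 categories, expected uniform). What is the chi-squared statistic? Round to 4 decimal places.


chi2 = sum((O-E)^2/E), E = total/4
total = 274, E = 274/4 = 68.5
(76 - 68.5)^2 / 68.5 = 56.25 / 68.5 = 225/274 ≈ 0.821168
(89 - 68.5)^2 / 68.5 = 420.25 / 68.5 = 1681/274 ≈ 6.135036
(53 - 68.5)^2 / 68.5 = 240.25 / 68.5 = 961/274 ≈ 3.507299
(56 - 68.5)^2 / 68.5 = 156.25 / 68.5 = 625/274 ≈ 2.281022
chi2 = 1746/137 ≈ 12.744526

12.7445


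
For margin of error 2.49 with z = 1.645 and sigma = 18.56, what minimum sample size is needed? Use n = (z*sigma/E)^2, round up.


z*sigma/E = 1.645 * 18.56 / 2.49 = 76328/6225 ≈ 12.261526
(z*sigma/E)^2 ≈ 150.345022
round up: n = 151

151


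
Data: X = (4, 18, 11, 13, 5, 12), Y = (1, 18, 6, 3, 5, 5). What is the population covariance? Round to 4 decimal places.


Cov = (1/n)*sum((xi-xbar)(yi-ybar))
n = 6, xbar = 63/6 = 10.5, ybar = 38/6 = 19/3 ≈ 6.333333
sum((xi-xbar)(yi-ybar)) = 119
Cov = 119 / 6 = 119/6 ≈ 19.833333

19.8333


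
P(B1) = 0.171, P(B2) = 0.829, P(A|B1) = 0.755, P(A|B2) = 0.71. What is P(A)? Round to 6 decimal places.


P(A) = P(A|B1)*P(B1) + P(A|B2)*P(B2)
P(A|B1)*P(B1) = 0.755 * 0.171 = 0.129105
P(A|B2)*P(B2) = 0.71 * 0.829 = 0.58859
P(A) = 0.129105 + 0.58859 = 0.717695

0.717695


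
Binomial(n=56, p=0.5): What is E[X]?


E[X] = n*p = 56 * 0.5 = 28

28


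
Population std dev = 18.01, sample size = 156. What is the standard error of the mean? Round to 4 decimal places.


SE = sigma / sqrt(n)
sqrt(156) ≈ 12.489996
SE = 18.01 / 12.489996 ≈ 1.441954

1.4420


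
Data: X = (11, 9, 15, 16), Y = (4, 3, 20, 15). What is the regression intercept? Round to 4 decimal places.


a = ybar - b*xbar, where b = sum((xi-xbar)(yi-ybar)) / sum((xi-xbar)^2)
n = 4, xbar = 51/4 = 12.75, ybar = 42/4 = 10.5
Sxy = sum((xi-xbar)(yi-ybar)) = 75.5
Sxx = sum((xi-xbar)^2) = 32.75
b = Sxy / Sxx = 302/131 ≈ 2.305344
a = 10.5 - 2.305344 * 12.75 = -2475/131 ≈ -18.893130

-18.8931


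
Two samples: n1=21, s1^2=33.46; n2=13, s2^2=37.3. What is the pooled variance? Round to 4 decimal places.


sp^2 = ((n1-1)*s1^2 + (n2-1)*s2^2)/(n1+n2-2)
(n1-1)*s1^2 = 20 * 33.46 = 669.2
(n2-1)*s2^2 = 12 * 37.3 = 447.6
numerator = 669.2 + 447.6 = 1116.8
n1+n2-2 = 32
sp^2 = 1116.8 / 32 = 34.9

34.9000


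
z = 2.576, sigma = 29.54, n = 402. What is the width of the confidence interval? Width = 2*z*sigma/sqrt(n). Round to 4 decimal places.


width = 2*z*sigma/sqrt(n)
2*z*sigma = 2 * 2.576 * 29.54 = 152.19008
sqrt(402) ≈ 20.049938
width = 152.19008 / 20.049938 ≈ 7.590551

7.5906


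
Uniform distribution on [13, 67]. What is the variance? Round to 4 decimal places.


Var = (b-a)^2 / 12
(b-a)^2 = (67 - 13)^2 = 2916
Var = 2916/12 = 243

243.0000


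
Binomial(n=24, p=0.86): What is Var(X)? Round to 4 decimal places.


Var = n*p*(1-p) = 24 * 0.86 * 0.14 = 2.8896

2.8896


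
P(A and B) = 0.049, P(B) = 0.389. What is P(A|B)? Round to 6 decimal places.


P(A|B) = P(A and B) / P(B) = 0.049 / 0.389 = 49/389 ≈ 0.12596401

0.125964


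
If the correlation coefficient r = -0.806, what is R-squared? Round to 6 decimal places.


R^2 = r^2 = (-0.806)^2 = 0.649636

0.649636


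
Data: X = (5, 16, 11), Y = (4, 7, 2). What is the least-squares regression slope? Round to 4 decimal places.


b = sum((xi-xbar)(yi-ybar)) / sum((xi-xbar)^2)
n = 3, xbar = 32/3 ≈ 10.666667, ybar = 13/3 ≈ 4.333333
Sxy = sum((xi-xbar)(yi-ybar)) = 46/3 ≈ 15.333333
Sxx = sum((xi-xbar)^2) = 182/3 ≈ 60.666667
b = Sxy / Sxx = 23/91 ≈ 0.252747

0.2527


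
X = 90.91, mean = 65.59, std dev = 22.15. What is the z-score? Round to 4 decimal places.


z = (X - mu) / sigma
X - mu = 90.91 - 65.59 = 25.32
z = 25.32 / 22.15 = 2532/2215 ≈ 1.143115

1.1431


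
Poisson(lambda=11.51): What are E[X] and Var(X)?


E[X] = Var(X) = lambda = 11.51

11.51, 11.51


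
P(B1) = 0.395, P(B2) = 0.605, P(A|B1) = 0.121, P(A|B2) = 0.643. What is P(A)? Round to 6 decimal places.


P(A) = P(A|B1)*P(B1) + P(A|B2)*P(B2)
P(A|B1)*P(B1) = 0.121 * 0.395 = 0.047795
P(A|B2)*P(B2) = 0.643 * 0.605 = 0.389015
P(A) = 0.047795 + 0.389015 = 0.43681

0.436810


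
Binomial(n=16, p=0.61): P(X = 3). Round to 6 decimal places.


P = C(n,k) * p^k * (1-p)^(n-k)
C(16,3) = 560
p^k = 0.61^3 = 0.226981
(1-p)^(n-k) = 0.39^13 ≈ 0.000004828807
P = 560 * 0.226981 * 0.000004828807 ≈ 0.000614

0.000614
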